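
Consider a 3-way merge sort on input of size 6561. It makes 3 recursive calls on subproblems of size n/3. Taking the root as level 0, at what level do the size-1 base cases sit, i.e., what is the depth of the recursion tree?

For divide and conquer with division factor 3:

Problem sizes at each level:
Level 0: 6561
Level 1: 2187
Level 2: 729
Level 3: 243
Level 4: 81
Level 5: 27
Level 6: 9
Level 7: 3
Level 8: 1

The root is level 0 and the size-1 base case is level 8 (the tree spans levels 0 through 8, i.e. 9 levels counting the root), so the depth is the number of divisions: log_3(6561) = 8

The recursion tree depth is log_3(6561) = 8. At each level, the problem size is divided by 3, so it takes 8 divisions to reduce to a base case of size 1. The algorithm makes 3 recursive calls at each level.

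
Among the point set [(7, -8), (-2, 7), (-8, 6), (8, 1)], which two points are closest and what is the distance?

Computing all pairwise distances among 4 points:

d((7, -8), (-2, 7)) = 17.4929
d((7, -8), (-8, 6)) = 20.5183
d((7, -8), (8, 1)) = 9.0554
d((-2, 7), (-8, 6)) = 6.0828 <-- minimum
d((-2, 7), (8, 1)) = 11.6619
d((-8, 6), (8, 1)) = 16.7631

Closest pair: (-2, 7) and (-8, 6) with distance 6.0828

The closest pair is (-2, 7) and (-8, 6) with Euclidean distance 6.0828. For 4 points, brute-force pairwise comparison is shown above. For large n, the divide-and-conquer algorithm (sort by x, recurse on halves, check the dividing strip) achieves O(n log n).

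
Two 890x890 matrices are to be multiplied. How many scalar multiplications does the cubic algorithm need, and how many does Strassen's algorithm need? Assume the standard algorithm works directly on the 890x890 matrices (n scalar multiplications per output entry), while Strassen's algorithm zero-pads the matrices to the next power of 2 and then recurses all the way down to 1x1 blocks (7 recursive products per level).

Matrix multiplication for 890x890 matrices:

Strassen's algorithm requires power-of-2 dimensions. Pad 890x890 to 1024x1024 (next power of 2).

Standard algorithm: 890^3 = 704969000 multiplications
Strassen's algorithm: 7^(log2(1024)) = 7^10 = 282475249 multiplications
Savings: 704969000 - 282475249 = 422493751 multiplications

Standard: 704969000 multiplications (890^3). Strassen: 282475249 multiplications (7^10, after padding to 1024x1024). Strassen reduces 8 recursive multiplications to 7 at each level.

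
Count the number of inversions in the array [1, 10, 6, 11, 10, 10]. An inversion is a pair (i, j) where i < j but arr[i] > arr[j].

Finding inversions in [1, 10, 6, 11, 10, 10]:

(1, 2): arr[1]=10 > arr[2]=6
(3, 4): arr[3]=11 > arr[4]=10
(3, 5): arr[3]=11 > arr[5]=10

Total inversions: 3

The array has 3 inversion(s): (1,2), (3,4), (3,5). Each pair (i,j) satisfies i < j and arr[i] > arr[j].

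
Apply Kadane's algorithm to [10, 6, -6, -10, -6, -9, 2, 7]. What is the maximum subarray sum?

Using Kadane's algorithm on [10, 6, -6, -10, -6, -9, 2, 7]:

Scanning through the array:
Position 1 (value 6): max_ending_here = 16, max_so_far = 16
Position 2 (value -6): max_ending_here = 10, max_so_far = 16
Position 3 (value -10): max_ending_here = 0, max_so_far = 16
Position 4 (value -6): max_ending_here = -6, max_so_far = 16
Position 5 (value -9): max_ending_here = -9, max_so_far = 16
Position 6 (value 2): max_ending_here = 2, max_so_far = 16
Position 7 (value 7): max_ending_here = 9, max_so_far = 16

Maximum subarray: [10, 6]
Maximum sum: 16

The maximum subarray is [10, 6] with sum 16. This subarray runs from index 0 to index 1.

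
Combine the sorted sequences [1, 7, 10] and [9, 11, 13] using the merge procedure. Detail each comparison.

Merging process:

Compare 1 vs 9: take 1 from left. Merged: [1]
Compare 7 vs 9: take 7 from left. Merged: [1, 7]
Compare 10 vs 9: take 9 from right. Merged: [1, 7, 9]
Compare 10 vs 11: take 10 from left. Merged: [1, 7, 9, 10]
Append remaining from right: [11, 13]. Merged: [1, 7, 9, 10, 11, 13]

Final merged array: [1, 7, 9, 10, 11, 13]
Total comparisons: 4

The merged array is [1, 7, 9, 10, 11, 13], requiring 4 comparisons. The merge step runs in O(n) time where n is the total number of elements.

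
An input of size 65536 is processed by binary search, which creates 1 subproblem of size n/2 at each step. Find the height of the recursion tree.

For divide and conquer with division factor 2:

Problem sizes at each level:
Level 0: 65536
Level 1: 32768
Level 2: 16384
Level 3: 8192
Level 4: 4096
Level 5: 2048
Level 6: 1024
Level 7: 512
Level 8: 256
Level 9: 128
Level 10: 64
Level 11: 32
Level 12: 16
Level 13: 8
Level 14: 4
Level 15: 2
Level 16: 1

The root is level 0 and the size-1 base case is level 16 (the tree spans levels 0 through 16, i.e. 17 levels counting the root), so the depth is the number of divisions: log_2(65536) = 16

The recursion tree depth is log_2(65536) = 16. At each level, the problem size is divided by 2, so it takes 16 divisions to reduce to a base case of size 1. The algorithm makes 1 recursive call at each level.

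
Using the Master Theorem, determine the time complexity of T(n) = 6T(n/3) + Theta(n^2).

Master Theorem for T(n) = 6T(n/3) + O(n^2):

a = 6, b = 3, c = 2
log_b(a) = log_3(6) = 1.6309

Case 3: c = 2 > log_3(6) = 1.6309
T(n) = O(n^2) = O(n^2)

For T(n) = 6T(n/3) + O(n^2): log_3(6) = 1.6309. This is Case 3 of the Master Theorem (c > log_b(a), work dominated by root), giving O(n^2).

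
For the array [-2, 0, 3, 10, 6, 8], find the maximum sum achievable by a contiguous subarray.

Using Kadane's algorithm on [-2, 0, 3, 10, 6, 8]:

Scanning through the array:
Position 1 (value 0): max_ending_here = 0, max_so_far = 0
Position 2 (value 3): max_ending_here = 3, max_so_far = 3
Position 3 (value 10): max_ending_here = 13, max_so_far = 13
Position 4 (value 6): max_ending_here = 19, max_so_far = 19
Position 5 (value 8): max_ending_here = 27, max_so_far = 27

Maximum subarray: [0, 3, 10, 6, 8]
Maximum sum: 27

The maximum subarray is [0, 3, 10, 6, 8] with sum 27. This subarray runs from index 1 to index 5.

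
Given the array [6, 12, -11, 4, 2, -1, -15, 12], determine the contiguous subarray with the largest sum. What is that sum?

Using Kadane's algorithm on [6, 12, -11, 4, 2, -1, -15, 12]:

Scanning through the array:
Position 1 (value 12): max_ending_here = 18, max_so_far = 18
Position 2 (value -11): max_ending_here = 7, max_so_far = 18
Position 3 (value 4): max_ending_here = 11, max_so_far = 18
Position 4 (value 2): max_ending_here = 13, max_so_far = 18
Position 5 (value -1): max_ending_here = 12, max_so_far = 18
Position 6 (value -15): max_ending_here = -3, max_so_far = 18
Position 7 (value 12): max_ending_here = 12, max_so_far = 18

Maximum subarray: [6, 12]
Maximum sum: 18

The maximum subarray is [6, 12] with sum 18. This subarray runs from index 0 to index 1.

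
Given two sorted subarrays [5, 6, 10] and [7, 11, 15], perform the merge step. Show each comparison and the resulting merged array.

Merging process:

Compare 5 vs 7: take 5 from left. Merged: [5]
Compare 6 vs 7: take 6 from left. Merged: [5, 6]
Compare 10 vs 7: take 7 from right. Merged: [5, 6, 7]
Compare 10 vs 11: take 10 from left. Merged: [5, 6, 7, 10]
Append remaining from right: [11, 15]. Merged: [5, 6, 7, 10, 11, 15]

Final merged array: [5, 6, 7, 10, 11, 15]
Total comparisons: 4

The merged array is [5, 6, 7, 10, 11, 15], requiring 4 comparisons. The merge step runs in O(n) time where n is the total number of elements.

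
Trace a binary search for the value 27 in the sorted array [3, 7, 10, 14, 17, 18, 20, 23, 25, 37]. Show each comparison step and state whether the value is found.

Binary search for 27 in [3, 7, 10, 14, 17, 18, 20, 23, 25, 37]:

lo=0, hi=9, mid=4, arr[mid]=17 -> 17 < 27, search right half
lo=5, hi=9, mid=7, arr[mid]=23 -> 23 < 27, search right half
lo=8, hi=9, mid=8, arr[mid]=25 -> 25 < 27, search right half
lo=9, hi=9, mid=9, arr[mid]=37 -> 37 > 27, search left half
lo=9 > hi=8, target 27 not found

Binary search determines that 27 is not in the array after 4 comparisons. The search space was exhausted without finding the target.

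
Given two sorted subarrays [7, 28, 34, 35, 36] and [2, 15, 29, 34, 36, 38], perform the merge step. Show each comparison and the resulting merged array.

Merging process:

Compare 7 vs 2: take 2 from right. Merged: [2]
Compare 7 vs 15: take 7 from left. Merged: [2, 7]
Compare 28 vs 15: take 15 from right. Merged: [2, 7, 15]
Compare 28 vs 29: take 28 from left. Merged: [2, 7, 15, 28]
Compare 34 vs 29: take 29 from right. Merged: [2, 7, 15, 28, 29]
Compare 34 vs 34: take 34 from left. Merged: [2, 7, 15, 28, 29, 34]
Compare 35 vs 34: take 34 from right. Merged: [2, 7, 15, 28, 29, 34, 34]
Compare 35 vs 36: take 35 from left. Merged: [2, 7, 15, 28, 29, 34, 34, 35]
Compare 36 vs 36: take 36 from left. Merged: [2, 7, 15, 28, 29, 34, 34, 35, 36]
Append remaining from right: [36, 38]. Merged: [2, 7, 15, 28, 29, 34, 34, 35, 36, 36, 38]

Final merged array: [2, 7, 15, 28, 29, 34, 34, 35, 36, 36, 38]
Total comparisons: 9

The merged array is [2, 7, 15, 28, 29, 34, 34, 35, 36, 36, 38], requiring 9 comparisons. The merge step runs in O(n) time where n is the total number of elements.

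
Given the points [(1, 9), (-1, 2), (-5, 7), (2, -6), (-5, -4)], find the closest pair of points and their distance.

Computing all pairwise distances among 5 points:

d((1, 9), (-1, 2)) = 7.2801
d((1, 9), (-5, 7)) = 6.3246 <-- minimum
d((1, 9), (2, -6)) = 15.0333
d((1, 9), (-5, -4)) = 14.3178
d((-1, 2), (-5, 7)) = 6.4031
d((-1, 2), (2, -6)) = 8.544
d((-1, 2), (-5, -4)) = 7.2111
d((-5, 7), (2, -6)) = 14.7648
d((-5, 7), (-5, -4)) = 11.0
d((2, -6), (-5, -4)) = 7.2801

Closest pair: (1, 9) and (-5, 7) with distance 6.3246

The closest pair is (1, 9) and (-5, 7) with Euclidean distance 6.3246. For 5 points, brute-force pairwise comparison is shown above. For large n, the divide-and-conquer algorithm (sort by x, recurse on halves, check the dividing strip) achieves O(n log n).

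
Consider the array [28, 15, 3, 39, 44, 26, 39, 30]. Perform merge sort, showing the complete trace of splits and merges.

Merge sort trace:

Split: [28, 15, 3, 39, 44, 26, 39, 30] -> [28, 15, 3, 39] and [44, 26, 39, 30]
  Split: [28, 15, 3, 39] -> [28, 15] and [3, 39]
    Split: [28, 15] -> [28] and [15]
    Merge: [28] + [15] -> [15, 28]
    Split: [3, 39] -> [3] and [39]
    Merge: [3] + [39] -> [3, 39]
  Merge: [15, 28] + [3, 39] -> [3, 15, 28, 39]
  Split: [44, 26, 39, 30] -> [44, 26] and [39, 30]
    Split: [44, 26] -> [44] and [26]
    Merge: [44] + [26] -> [26, 44]
    Split: [39, 30] -> [39] and [30]
    Merge: [39] + [30] -> [30, 39]
  Merge: [26, 44] + [30, 39] -> [26, 30, 39, 44]
Merge: [3, 15, 28, 39] + [26, 30, 39, 44] -> [3, 15, 26, 28, 30, 39, 39, 44]

Final sorted array: [3, 15, 26, 28, 30, 39, 39, 44]

The merge sort proceeds by recursively splitting the array and merging sorted halves.
After all merges, the sorted array is [3, 15, 26, 28, 30, 39, 39, 44].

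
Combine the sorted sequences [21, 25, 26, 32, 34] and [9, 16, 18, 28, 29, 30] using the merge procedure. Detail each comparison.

Merging process:

Compare 21 vs 9: take 9 from right. Merged: [9]
Compare 21 vs 16: take 16 from right. Merged: [9, 16]
Compare 21 vs 18: take 18 from right. Merged: [9, 16, 18]
Compare 21 vs 28: take 21 from left. Merged: [9, 16, 18, 21]
Compare 25 vs 28: take 25 from left. Merged: [9, 16, 18, 21, 25]
Compare 26 vs 28: take 26 from left. Merged: [9, 16, 18, 21, 25, 26]
Compare 32 vs 28: take 28 from right. Merged: [9, 16, 18, 21, 25, 26, 28]
Compare 32 vs 29: take 29 from right. Merged: [9, 16, 18, 21, 25, 26, 28, 29]
Compare 32 vs 30: take 30 from right. Merged: [9, 16, 18, 21, 25, 26, 28, 29, 30]
Append remaining from left: [32, 34]. Merged: [9, 16, 18, 21, 25, 26, 28, 29, 30, 32, 34]

Final merged array: [9, 16, 18, 21, 25, 26, 28, 29, 30, 32, 34]
Total comparisons: 9

The merged array is [9, 16, 18, 21, 25, 26, 28, 29, 30, 32, 34], requiring 9 comparisons. The merge step runs in O(n) time where n is the total number of elements.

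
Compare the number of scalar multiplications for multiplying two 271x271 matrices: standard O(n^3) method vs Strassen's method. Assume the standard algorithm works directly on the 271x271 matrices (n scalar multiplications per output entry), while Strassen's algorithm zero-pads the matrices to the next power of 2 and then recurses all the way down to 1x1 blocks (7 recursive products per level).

Matrix multiplication for 271x271 matrices:

Strassen's algorithm requires power-of-2 dimensions. Pad 271x271 to 512x512 (next power of 2).

Standard algorithm: 271^3 = 19902511 multiplications
Strassen's algorithm: 7^(log2(512)) = 7^9 = 40353607 multiplications
Difference: 19902511 - 40353607 = -20451096 (Strassen uses MORE here due to padding overhead — for small or just-over-power-of-2 n, padding can outweigh the per-level savings)

Standard: 19902511 multiplications (271^3). Strassen: 40353607 multiplications (7^9, after padding to 512x512). Strassen reduces 8 recursive multiplications to 7 at each level.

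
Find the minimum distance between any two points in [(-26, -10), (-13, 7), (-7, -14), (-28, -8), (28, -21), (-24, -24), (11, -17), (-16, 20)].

Computing all pairwise distances among 8 points:

d((-26, -10), (-13, 7)) = 21.4009
d((-26, -10), (-7, -14)) = 19.4165
d((-26, -10), (-28, -8)) = 2.8284 <-- minimum
d((-26, -10), (28, -21)) = 55.109
d((-26, -10), (-24, -24)) = 14.1421
d((-26, -10), (11, -17)) = 37.6563
d((-26, -10), (-16, 20)) = 31.6228
d((-13, 7), (-7, -14)) = 21.8403
d((-13, 7), (-28, -8)) = 21.2132
d((-13, 7), (28, -21)) = 49.6488
d((-13, 7), (-24, -24)) = 32.8938
d((-13, 7), (11, -17)) = 33.9411
d((-13, 7), (-16, 20)) = 13.3417
d((-7, -14), (-28, -8)) = 21.8403
d((-7, -14), (28, -21)) = 35.6931
d((-7, -14), (-24, -24)) = 19.7231
d((-7, -14), (11, -17)) = 18.2483
d((-7, -14), (-16, 20)) = 35.171
d((-28, -8), (28, -21)) = 57.4891
d((-28, -8), (-24, -24)) = 16.4924
d((-28, -8), (11, -17)) = 40.025
d((-28, -8), (-16, 20)) = 30.4631
d((28, -21), (-24, -24)) = 52.0865
d((28, -21), (11, -17)) = 17.4642
d((28, -21), (-16, 20)) = 60.1415
d((-24, -24), (11, -17)) = 35.6931
d((-24, -24), (-16, 20)) = 44.7214
d((11, -17), (-16, 20)) = 45.8039

Closest pair: (-26, -10) and (-28, -8) with distance 2.8284

The closest pair is (-26, -10) and (-28, -8) with Euclidean distance 2.8284. For 8 points, brute-force pairwise comparison is shown above. For large n, the divide-and-conquer algorithm (sort by x, recurse on halves, check the dividing strip) achieves O(n log n).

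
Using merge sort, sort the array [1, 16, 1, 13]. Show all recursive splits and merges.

Merge sort trace:

Split: [1, 16, 1, 13] -> [1, 16] and [1, 13]
  Split: [1, 16] -> [1] and [16]
  Merge: [1] + [16] -> [1, 16]
  Split: [1, 13] -> [1] and [13]
  Merge: [1] + [13] -> [1, 13]
Merge: [1, 16] + [1, 13] -> [1, 1, 13, 16]

Final sorted array: [1, 1, 13, 16]

The merge sort proceeds by recursively splitting the array and merging sorted halves.
After all merges, the sorted array is [1, 1, 13, 16].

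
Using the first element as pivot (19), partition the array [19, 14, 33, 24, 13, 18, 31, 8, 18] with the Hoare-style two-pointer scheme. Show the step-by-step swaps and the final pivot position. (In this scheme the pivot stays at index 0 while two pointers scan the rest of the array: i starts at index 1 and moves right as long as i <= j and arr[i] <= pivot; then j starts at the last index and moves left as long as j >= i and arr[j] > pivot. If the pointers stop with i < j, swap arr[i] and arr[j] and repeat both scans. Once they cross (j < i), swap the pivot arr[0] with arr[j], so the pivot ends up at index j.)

Hoare-style two-pointer partition with pivot = 19:

Initial array: [19, 14, 33, 24, 13, 18, 31, 8, 18]

Pointers start at i = 1, j = 8.
i stops at index 2 (arr[2]=33 > 19), j stops at index 8 (arr[8]=18 <= 19): swap arr[2] and arr[8], array becomes [19, 14, 18, 24, 13, 18, 31, 8, 33]
i stops at index 3 (arr[3]=24 > 19), j stops at index 7 (arr[7]=8 <= 19): swap arr[3] and arr[7], array becomes [19, 14, 18, 8, 13, 18, 31, 24, 33]
i ends at 6, j ends at 5: the pointers have crossed (j < i), so scanning stops.

Swap pivot arr[0] with arr[5] to place pivot at position 5: [18, 14, 18, 8, 13, 19, 31, 24, 33]
Pivot position: 5

After partitioning with pivot 19, the array becomes [18, 14, 18, 8, 13, 19, 31, 24, 33]. The pivot is placed at index 5. All elements to the left of the pivot are <= 19, and all elements to the right are > 19.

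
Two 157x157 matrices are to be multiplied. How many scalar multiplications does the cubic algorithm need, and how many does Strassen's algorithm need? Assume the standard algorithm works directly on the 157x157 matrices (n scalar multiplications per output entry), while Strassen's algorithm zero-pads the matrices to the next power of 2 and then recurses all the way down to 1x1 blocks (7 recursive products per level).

Matrix multiplication for 157x157 matrices:

Strassen's algorithm requires power-of-2 dimensions. Pad 157x157 to 256x256 (next power of 2).

Standard algorithm: 157^3 = 3869893 multiplications
Strassen's algorithm: 7^(log2(256)) = 7^8 = 5764801 multiplications
Difference: 3869893 - 5764801 = -1894908 (Strassen uses MORE here due to padding overhead — for small or just-over-power-of-2 n, padding can outweigh the per-level savings)

Standard: 3869893 multiplications (157^3). Strassen: 5764801 multiplications (7^8, after padding to 256x256). Strassen reduces 8 recursive multiplications to 7 at each level.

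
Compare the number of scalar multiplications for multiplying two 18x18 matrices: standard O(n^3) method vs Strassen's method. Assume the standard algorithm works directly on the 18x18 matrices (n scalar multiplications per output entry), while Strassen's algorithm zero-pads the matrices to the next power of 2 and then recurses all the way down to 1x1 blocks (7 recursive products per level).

Matrix multiplication for 18x18 matrices:

Strassen's algorithm requires power-of-2 dimensions. Pad 18x18 to 32x32 (next power of 2).

Standard algorithm: 18^3 = 5832 multiplications
Strassen's algorithm: 7^(log2(32)) = 7^5 = 16807 multiplications
Difference: 5832 - 16807 = -10975 (Strassen uses MORE here due to padding overhead — for small or just-over-power-of-2 n, padding can outweigh the per-level savings)

Standard: 5832 multiplications (18^3). Strassen: 16807 multiplications (7^5, after padding to 32x32). Strassen reduces 8 recursive multiplications to 7 at each level.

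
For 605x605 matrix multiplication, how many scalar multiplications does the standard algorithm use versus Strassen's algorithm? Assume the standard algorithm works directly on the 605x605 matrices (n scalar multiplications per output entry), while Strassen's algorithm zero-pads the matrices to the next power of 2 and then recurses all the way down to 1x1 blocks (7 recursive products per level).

Matrix multiplication for 605x605 matrices:

Strassen's algorithm requires power-of-2 dimensions. Pad 605x605 to 1024x1024 (next power of 2).

Standard algorithm: 605^3 = 221445125 multiplications
Strassen's algorithm: 7^(log2(1024)) = 7^10 = 282475249 multiplications
Difference: 221445125 - 282475249 = -61030124 (Strassen uses MORE here due to padding overhead — for small or just-over-power-of-2 n, padding can outweigh the per-level savings)

Standard: 221445125 multiplications (605^3). Strassen: 282475249 multiplications (7^10, after padding to 1024x1024). Strassen reduces 8 recursive multiplications to 7 at each level.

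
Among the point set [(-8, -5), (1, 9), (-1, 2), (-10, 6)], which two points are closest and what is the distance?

Computing all pairwise distances among 4 points:

d((-8, -5), (1, 9)) = 16.6433
d((-8, -5), (-1, 2)) = 9.8995
d((-8, -5), (-10, 6)) = 11.1803
d((1, 9), (-1, 2)) = 7.2801 <-- minimum
d((1, 9), (-10, 6)) = 11.4018
d((-1, 2), (-10, 6)) = 9.8489

Closest pair: (1, 9) and (-1, 2) with distance 7.2801

The closest pair is (1, 9) and (-1, 2) with Euclidean distance 7.2801. For 4 points, brute-force pairwise comparison is shown above. For large n, the divide-and-conquer algorithm (sort by x, recurse on halves, check the dividing strip) achieves O(n log n).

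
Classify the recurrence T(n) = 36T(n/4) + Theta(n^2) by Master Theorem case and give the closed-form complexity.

Master Theorem for T(n) = 36T(n/4) + O(n^2):

a = 36, b = 4, c = 2
log_b(a) = log_4(36) = 2.5850

Case 1: c = 2 < log_4(36) = 2.5850
T(n) = O(n^(log_4 36))

For T(n) = 36T(n/4) + O(n^2): log_4(36) = 2.5850. This is Case 1 of the Master Theorem (c < log_b(a), work dominated by leaves), giving O(n^(log_4 36)).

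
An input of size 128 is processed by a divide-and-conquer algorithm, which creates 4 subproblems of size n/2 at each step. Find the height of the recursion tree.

For divide and conquer with division factor 2:

Problem sizes at each level:
Level 0: 128
Level 1: 64
Level 2: 32
Level 3: 16
Level 4: 8
Level 5: 4
Level 6: 2
Level 7: 1

The root is level 0 and the size-1 base case is level 7 (the tree spans levels 0 through 7, i.e. 8 levels counting the root), so the depth is the number of divisions: log_2(128) = 7

The recursion tree depth is log_2(128) = 7. At each level, the problem size is divided by 2, so it takes 7 divisions to reduce to a base case of size 1. The algorithm makes 4 recursive calls at each level.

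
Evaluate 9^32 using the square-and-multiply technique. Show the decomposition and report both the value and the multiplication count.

Computing 9^32 by squaring (build up from 9^1; each line after the first costs one multiplication):

9^1 = 9
9^2 = (9^1)^2 = 9^2 = 81
9^4 = (9^2)^2 = 81^2 = 6561
9^8 = (9^4)^2 = 6561^2 = 43046721
9^16 = (9^8)^2 = 43046721^2 = 1853020188851841
9^32 = (9^16)^2 = 1853020188851841^2 = 3433683820292512484657849089281

Result: 3433683820292512484657849089281
Multiplications needed: 5 (5 lines after 9^1)

9^32 = 3433683820292512484657849089281. Using exponentiation by squaring, this requires 5 multiplications. The key idea: if the exponent is even, square the half-power; if odd, multiply by the base once.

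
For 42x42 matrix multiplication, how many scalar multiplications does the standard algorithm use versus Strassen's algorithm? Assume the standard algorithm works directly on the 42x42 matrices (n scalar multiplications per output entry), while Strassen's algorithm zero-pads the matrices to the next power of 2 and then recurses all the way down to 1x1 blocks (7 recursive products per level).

Matrix multiplication for 42x42 matrices:

Strassen's algorithm requires power-of-2 dimensions. Pad 42x42 to 64x64 (next power of 2).

Standard algorithm: 42^3 = 74088 multiplications
Strassen's algorithm: 7^(log2(64)) = 7^6 = 117649 multiplications
Difference: 74088 - 117649 = -43561 (Strassen uses MORE here due to padding overhead — for small or just-over-power-of-2 n, padding can outweigh the per-level savings)

Standard: 74088 multiplications (42^3). Strassen: 117649 multiplications (7^6, after padding to 64x64). Strassen reduces 8 recursive multiplications to 7 at each level.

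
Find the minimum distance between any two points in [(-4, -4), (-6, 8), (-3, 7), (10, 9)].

Computing all pairwise distances among 4 points:

d((-4, -4), (-6, 8)) = 12.1655
d((-4, -4), (-3, 7)) = 11.0454
d((-4, -4), (10, 9)) = 19.105
d((-6, 8), (-3, 7)) = 3.1623 <-- minimum
d((-6, 8), (10, 9)) = 16.0312
d((-3, 7), (10, 9)) = 13.1529

Closest pair: (-6, 8) and (-3, 7) with distance 3.1623

The closest pair is (-6, 8) and (-3, 7) with Euclidean distance 3.1623. For 4 points, brute-force pairwise comparison is shown above. For large n, the divide-and-conquer algorithm (sort by x, recurse on halves, check the dividing strip) achieves O(n log n).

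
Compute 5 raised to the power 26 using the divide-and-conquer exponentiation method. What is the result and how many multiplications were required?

Computing 5^26 by squaring (build up from 5^1; each line after the first costs one multiplication):

5^1 = 5
5^2 = (5^1)^2 = 5^2 = 25
5^3 = 5 * 5^2 = 5 * 25 = 125
5^6 = (5^3)^2 = 125^2 = 15625
5^12 = (5^6)^2 = 15625^2 = 244140625
5^13 = 5 * 5^12 = 5 * 244140625 = 1220703125
5^26 = (5^13)^2 = 1220703125^2 = 1490116119384765625

Result: 1490116119384765625
Multiplications needed: 6 (6 lines after 5^1)

5^26 = 1490116119384765625. Using exponentiation by squaring, this requires 6 multiplications. The key idea: if the exponent is even, square the half-power; if odd, multiply by the base once.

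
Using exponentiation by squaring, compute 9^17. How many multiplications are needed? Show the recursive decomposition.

Computing 9^17 by squaring (build up from 9^1; each line after the first costs one multiplication):

9^1 = 9
9^2 = (9^1)^2 = 9^2 = 81
9^4 = (9^2)^2 = 81^2 = 6561
9^8 = (9^4)^2 = 6561^2 = 43046721
9^16 = (9^8)^2 = 43046721^2 = 1853020188851841
9^17 = 9 * 9^16 = 9 * 1853020188851841 = 16677181699666569

Result: 16677181699666569
Multiplications needed: 5 (5 lines after 9^1)

9^17 = 16677181699666569. Using exponentiation by squaring, this requires 5 multiplications. The key idea: if the exponent is even, square the half-power; if odd, multiply by the base once.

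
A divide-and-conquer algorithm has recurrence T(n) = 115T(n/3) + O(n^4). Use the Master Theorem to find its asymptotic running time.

Master Theorem for T(n) = 115T(n/3) + O(n^4):

a = 115, b = 3, c = 4
log_b(a) = log_3(115) = 4.3190

Case 1: c = 4 < log_3(115) = 4.3190
T(n) = O(n^(log_3 115))

For T(n) = 115T(n/3) + O(n^4): log_3(115) = 4.3190. This is Case 1 of the Master Theorem (c < log_b(a), work dominated by leaves), giving O(n^(log_3 115)).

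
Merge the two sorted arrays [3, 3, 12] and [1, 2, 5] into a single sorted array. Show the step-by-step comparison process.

Merging process:

Compare 3 vs 1: take 1 from right. Merged: [1]
Compare 3 vs 2: take 2 from right. Merged: [1, 2]
Compare 3 vs 5: take 3 from left. Merged: [1, 2, 3]
Compare 3 vs 5: take 3 from left. Merged: [1, 2, 3, 3]
Compare 12 vs 5: take 5 from right. Merged: [1, 2, 3, 3, 5]
Append remaining from left: [12]. Merged: [1, 2, 3, 3, 5, 12]

Final merged array: [1, 2, 3, 3, 5, 12]
Total comparisons: 5

The merged array is [1, 2, 3, 3, 5, 12], requiring 5 comparisons. The merge step runs in O(n) time where n is the total number of elements.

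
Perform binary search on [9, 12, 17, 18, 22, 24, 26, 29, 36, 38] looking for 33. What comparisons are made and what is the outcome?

Binary search for 33 in [9, 12, 17, 18, 22, 24, 26, 29, 36, 38]:

lo=0, hi=9, mid=4, arr[mid]=22 -> 22 < 33, search right half
lo=5, hi=9, mid=7, arr[mid]=29 -> 29 < 33, search right half
lo=8, hi=9, mid=8, arr[mid]=36 -> 36 > 33, search left half
lo=8 > hi=7, target 33 not found

Binary search determines that 33 is not in the array after 3 comparisons. The search space was exhausted without finding the target.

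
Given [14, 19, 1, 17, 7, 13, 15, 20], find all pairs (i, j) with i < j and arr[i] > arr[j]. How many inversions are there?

Finding inversions in [14, 19, 1, 17, 7, 13, 15, 20]:

(0, 2): arr[0]=14 > arr[2]=1
(0, 4): arr[0]=14 > arr[4]=7
(0, 5): arr[0]=14 > arr[5]=13
(1, 2): arr[1]=19 > arr[2]=1
(1, 3): arr[1]=19 > arr[3]=17
(1, 4): arr[1]=19 > arr[4]=7
(1, 5): arr[1]=19 > arr[5]=13
(1, 6): arr[1]=19 > arr[6]=15
(3, 4): arr[3]=17 > arr[4]=7
(3, 5): arr[3]=17 > arr[5]=13
(3, 6): arr[3]=17 > arr[6]=15

Total inversions: 11

The array has 11 inversion(s): (0,2), (0,4), (0,5), (1,2), (1,3), (1,4), (1,5), (1,6), (3,4), (3,5), (3,6). Each pair (i,j) satisfies i < j and arr[i] > arr[j].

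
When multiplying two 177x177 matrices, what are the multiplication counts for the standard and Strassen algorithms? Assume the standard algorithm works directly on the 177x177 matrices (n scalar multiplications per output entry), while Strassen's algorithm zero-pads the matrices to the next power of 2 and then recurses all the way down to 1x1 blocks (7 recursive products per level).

Matrix multiplication for 177x177 matrices:

Strassen's algorithm requires power-of-2 dimensions. Pad 177x177 to 256x256 (next power of 2).

Standard algorithm: 177^3 = 5545233 multiplications
Strassen's algorithm: 7^(log2(256)) = 7^8 = 5764801 multiplications
Difference: 5545233 - 5764801 = -219568 (Strassen uses MORE here due to padding overhead — for small or just-over-power-of-2 n, padding can outweigh the per-level savings)

Standard: 5545233 multiplications (177^3). Strassen: 5764801 multiplications (7^8, after padding to 256x256). Strassen reduces 8 recursive multiplications to 7 at each level.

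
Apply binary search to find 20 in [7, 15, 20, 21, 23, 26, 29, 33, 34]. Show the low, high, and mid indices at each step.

Binary search for 20 in [7, 15, 20, 21, 23, 26, 29, 33, 34]:

lo=0, hi=8, mid=4, arr[mid]=23 -> 23 > 20, search left half
lo=0, hi=3, mid=1, arr[mid]=15 -> 15 < 20, search right half
lo=2, hi=3, mid=2, arr[mid]=20 -> Found target at index 2!

Binary search finds 20 at index 2 after 3 comparisons. The search repeatedly halves the search space by comparing with the middle element.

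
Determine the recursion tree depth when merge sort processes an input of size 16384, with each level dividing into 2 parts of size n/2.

For divide and conquer with division factor 2:

Problem sizes at each level:
Level 0: 16384
Level 1: 8192
Level 2: 4096
Level 3: 2048
Level 4: 1024
Level 5: 512
Level 6: 256
Level 7: 128
Level 8: 64
Level 9: 32
Level 10: 16
Level 11: 8
Level 12: 4
Level 13: 2
Level 14: 1

The root is level 0 and the size-1 base case is level 14 (the tree spans levels 0 through 14, i.e. 15 levels counting the root), so the depth is the number of divisions: log_2(16384) = 14

The recursion tree depth is log_2(16384) = 14. At each level, the problem size is divided by 2, so it takes 14 divisions to reduce to a base case of size 1. The algorithm makes 2 recursive calls at each level.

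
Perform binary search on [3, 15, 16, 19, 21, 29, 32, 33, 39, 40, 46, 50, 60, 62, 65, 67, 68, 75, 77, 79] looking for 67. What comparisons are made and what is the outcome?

Binary search for 67 in [3, 15, 16, 19, 21, 29, 32, 33, 39, 40, 46, 50, 60, 62, 65, 67, 68, 75, 77, 79]:

lo=0, hi=19, mid=9, arr[mid]=40 -> 40 < 67, search right half
lo=10, hi=19, mid=14, arr[mid]=65 -> 65 < 67, search right half
lo=15, hi=19, mid=17, arr[mid]=75 -> 75 > 67, search left half
lo=15, hi=16, mid=15, arr[mid]=67 -> Found target at index 15!

Binary search finds 67 at index 15 after 4 comparisons. The search repeatedly halves the search space by comparing with the middle element.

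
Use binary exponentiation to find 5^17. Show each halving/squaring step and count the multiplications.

Computing 5^17 by squaring (build up from 5^1; each line after the first costs one multiplication):

5^1 = 5
5^2 = (5^1)^2 = 5^2 = 25
5^4 = (5^2)^2 = 25^2 = 625
5^8 = (5^4)^2 = 625^2 = 390625
5^16 = (5^8)^2 = 390625^2 = 152587890625
5^17 = 5 * 5^16 = 5 * 152587890625 = 762939453125

Result: 762939453125
Multiplications needed: 5 (5 lines after 5^1)

5^17 = 762939453125. Using exponentiation by squaring, this requires 5 multiplications. The key idea: if the exponent is even, square the half-power; if odd, multiply by the base once.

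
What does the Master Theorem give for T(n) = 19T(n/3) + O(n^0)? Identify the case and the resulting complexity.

Master Theorem for T(n) = 19T(n/3) + O(n^0):

a = 19, b = 3, c = 0
log_b(a) = log_3(19) = 2.6801

Case 1: c = 0 < log_3(19) = 2.6801
T(n) = O(n^(log_3 19))

For T(n) = 19T(n/3) + O(n^0): log_3(19) = 2.6801. This is Case 1 of the Master Theorem (c < log_b(a), work dominated by leaves), giving O(n^(log_3 19)).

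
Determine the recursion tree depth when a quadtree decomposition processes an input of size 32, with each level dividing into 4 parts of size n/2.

For divide and conquer with division factor 2:

Problem sizes at each level:
Level 0: 32
Level 1: 16
Level 2: 8
Level 3: 4
Level 4: 2
Level 5: 1

The root is level 0 and the size-1 base case is level 5 (the tree spans levels 0 through 5, i.e. 6 levels counting the root), so the depth is the number of divisions: log_2(32) = 5

The recursion tree depth is log_2(32) = 5. At each level, the problem size is divided by 2, so it takes 5 divisions to reduce to a base case of size 1. The algorithm makes 4 recursive calls at each level.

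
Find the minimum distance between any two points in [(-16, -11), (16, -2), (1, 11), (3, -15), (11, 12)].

Computing all pairwise distances among 5 points:

d((-16, -11), (16, -2)) = 33.2415
d((-16, -11), (1, 11)) = 27.8029
d((-16, -11), (3, -15)) = 19.4165
d((-16, -11), (11, 12)) = 35.4683
d((16, -2), (1, 11)) = 19.8494
d((16, -2), (3, -15)) = 18.3848
d((16, -2), (11, 12)) = 14.8661
d((1, 11), (3, -15)) = 26.0768
d((1, 11), (11, 12)) = 10.0499 <-- minimum
d((3, -15), (11, 12)) = 28.1603

Closest pair: (1, 11) and (11, 12) with distance 10.0499

The closest pair is (1, 11) and (11, 12) with Euclidean distance 10.0499. For 5 points, brute-force pairwise comparison is shown above. For large n, the divide-and-conquer algorithm (sort by x, recurse on halves, check the dividing strip) achieves O(n log n).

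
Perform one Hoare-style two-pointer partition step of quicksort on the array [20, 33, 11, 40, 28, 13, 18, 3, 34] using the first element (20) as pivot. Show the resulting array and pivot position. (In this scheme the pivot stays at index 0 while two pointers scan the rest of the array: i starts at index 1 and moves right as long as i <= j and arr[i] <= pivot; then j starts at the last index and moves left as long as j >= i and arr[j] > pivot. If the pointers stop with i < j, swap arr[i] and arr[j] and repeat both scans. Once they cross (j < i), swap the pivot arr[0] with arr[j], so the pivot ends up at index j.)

Hoare-style two-pointer partition with pivot = 20:

Initial array: [20, 33, 11, 40, 28, 13, 18, 3, 34]

Pointers start at i = 1, j = 8.
i stops at index 1 (arr[1]=33 > 20), j stops at index 7 (arr[7]=3 <= 20): swap arr[1] and arr[7], array becomes [20, 3, 11, 40, 28, 13, 18, 33, 34]
i stops at index 3 (arr[3]=40 > 20), j stops at index 6 (arr[6]=18 <= 20): swap arr[3] and arr[6], array becomes [20, 3, 11, 18, 28, 13, 40, 33, 34]
i stops at index 4 (arr[4]=28 > 20), j stops at index 5 (arr[5]=13 <= 20): swap arr[4] and arr[5], array becomes [20, 3, 11, 18, 13, 28, 40, 33, 34]
i ends at 5, j ends at 4: the pointers have crossed (j < i), so scanning stops.

Swap pivot arr[0] with arr[4] to place pivot at position 4: [13, 3, 11, 18, 20, 28, 40, 33, 34]
Pivot position: 4

After partitioning with pivot 20, the array becomes [13, 3, 11, 18, 20, 28, 40, 33, 34]. The pivot is placed at index 4. All elements to the left of the pivot are <= 20, and all elements to the right are > 20.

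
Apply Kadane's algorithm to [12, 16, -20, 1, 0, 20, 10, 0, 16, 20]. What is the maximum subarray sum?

Using Kadane's algorithm on [12, 16, -20, 1, 0, 20, 10, 0, 16, 20]:

Scanning through the array:
Position 1 (value 16): max_ending_here = 28, max_so_far = 28
Position 2 (value -20): max_ending_here = 8, max_so_far = 28
Position 3 (value 1): max_ending_here = 9, max_so_far = 28
Position 4 (value 0): max_ending_here = 9, max_so_far = 28
Position 5 (value 20): max_ending_here = 29, max_so_far = 29
Position 6 (value 10): max_ending_here = 39, max_so_far = 39
Position 7 (value 0): max_ending_here = 39, max_so_far = 39
Position 8 (value 16): max_ending_here = 55, max_so_far = 55
Position 9 (value 20): max_ending_here = 75, max_so_far = 75

Maximum subarray: [12, 16, -20, 1, 0, 20, 10, 0, 16, 20]
Maximum sum: 75

The maximum subarray is [12, 16, -20, 1, 0, 20, 10, 0, 16, 20] with sum 75. This subarray runs from index 0 to index 9.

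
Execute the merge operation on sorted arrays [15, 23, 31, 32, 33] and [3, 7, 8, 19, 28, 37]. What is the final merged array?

Merging process:

Compare 15 vs 3: take 3 from right. Merged: [3]
Compare 15 vs 7: take 7 from right. Merged: [3, 7]
Compare 15 vs 8: take 8 from right. Merged: [3, 7, 8]
Compare 15 vs 19: take 15 from left. Merged: [3, 7, 8, 15]
Compare 23 vs 19: take 19 from right. Merged: [3, 7, 8, 15, 19]
Compare 23 vs 28: take 23 from left. Merged: [3, 7, 8, 15, 19, 23]
Compare 31 vs 28: take 28 from right. Merged: [3, 7, 8, 15, 19, 23, 28]
Compare 31 vs 37: take 31 from left. Merged: [3, 7, 8, 15, 19, 23, 28, 31]
Compare 32 vs 37: take 32 from left. Merged: [3, 7, 8, 15, 19, 23, 28, 31, 32]
Compare 33 vs 37: take 33 from left. Merged: [3, 7, 8, 15, 19, 23, 28, 31, 32, 33]
Append remaining from right: [37]. Merged: [3, 7, 8, 15, 19, 23, 28, 31, 32, 33, 37]

Final merged array: [3, 7, 8, 15, 19, 23, 28, 31, 32, 33, 37]
Total comparisons: 10

The merged array is [3, 7, 8, 15, 19, 23, 28, 31, 32, 33, 37], requiring 10 comparisons. The merge step runs in O(n) time where n is the total number of elements.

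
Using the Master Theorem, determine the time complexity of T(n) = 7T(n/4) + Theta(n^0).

Master Theorem for T(n) = 7T(n/4) + O(n^0):

a = 7, b = 4, c = 0
log_b(a) = log_4(7) = 1.4037

Case 1: c = 0 < log_4(7) = 1.4037
T(n) = O(n^(log_4 7))

For T(n) = 7T(n/4) + O(n^0): log_4(7) = 1.4037. This is Case 1 of the Master Theorem (c < log_b(a), work dominated by leaves), giving O(n^(log_4 7)).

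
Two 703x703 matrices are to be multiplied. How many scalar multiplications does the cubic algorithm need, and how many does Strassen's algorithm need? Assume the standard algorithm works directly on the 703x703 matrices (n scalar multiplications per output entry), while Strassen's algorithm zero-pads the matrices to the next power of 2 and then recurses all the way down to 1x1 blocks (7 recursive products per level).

Matrix multiplication for 703x703 matrices:

Strassen's algorithm requires power-of-2 dimensions. Pad 703x703 to 1024x1024 (next power of 2).

Standard algorithm: 703^3 = 347428927 multiplications
Strassen's algorithm: 7^(log2(1024)) = 7^10 = 282475249 multiplications
Savings: 347428927 - 282475249 = 64953678 multiplications

Standard: 347428927 multiplications (703^3). Strassen: 282475249 multiplications (7^10, after padding to 1024x1024). Strassen reduces 8 recursive multiplications to 7 at each level.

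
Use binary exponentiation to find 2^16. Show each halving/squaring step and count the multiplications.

Computing 2^16 by squaring (build up from 2^1; each line after the first costs one multiplication):

2^1 = 2
2^2 = (2^1)^2 = 2^2 = 4
2^4 = (2^2)^2 = 4^2 = 16
2^8 = (2^4)^2 = 16^2 = 256
2^16 = (2^8)^2 = 256^2 = 65536

Result: 65536
Multiplications needed: 4 (4 lines after 2^1)

2^16 = 65536. Using exponentiation by squaring, this requires 4 multiplications. The key idea: if the exponent is even, square the half-power; if odd, multiply by the base once.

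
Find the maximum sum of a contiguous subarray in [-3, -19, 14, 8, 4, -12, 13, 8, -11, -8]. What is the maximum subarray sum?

Using Kadane's algorithm on [-3, -19, 14, 8, 4, -12, 13, 8, -11, -8]:

Scanning through the array:
Position 1 (value -19): max_ending_here = -19, max_so_far = -3
Position 2 (value 14): max_ending_here = 14, max_so_far = 14
Position 3 (value 8): max_ending_here = 22, max_so_far = 22
Position 4 (value 4): max_ending_here = 26, max_so_far = 26
Position 5 (value -12): max_ending_here = 14, max_so_far = 26
Position 6 (value 13): max_ending_here = 27, max_so_far = 27
Position 7 (value 8): max_ending_here = 35, max_so_far = 35
Position 8 (value -11): max_ending_here = 24, max_so_far = 35
Position 9 (value -8): max_ending_here = 16, max_so_far = 35

Maximum subarray: [14, 8, 4, -12, 13, 8]
Maximum sum: 35

The maximum subarray is [14, 8, 4, -12, 13, 8] with sum 35. This subarray runs from index 2 to index 7.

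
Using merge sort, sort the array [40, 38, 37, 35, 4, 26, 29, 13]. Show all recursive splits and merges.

Merge sort trace:

Split: [40, 38, 37, 35, 4, 26, 29, 13] -> [40, 38, 37, 35] and [4, 26, 29, 13]
  Split: [40, 38, 37, 35] -> [40, 38] and [37, 35]
    Split: [40, 38] -> [40] and [38]
    Merge: [40] + [38] -> [38, 40]
    Split: [37, 35] -> [37] and [35]
    Merge: [37] + [35] -> [35, 37]
  Merge: [38, 40] + [35, 37] -> [35, 37, 38, 40]
  Split: [4, 26, 29, 13] -> [4, 26] and [29, 13]
    Split: [4, 26] -> [4] and [26]
    Merge: [4] + [26] -> [4, 26]
    Split: [29, 13] -> [29] and [13]
    Merge: [29] + [13] -> [13, 29]
  Merge: [4, 26] + [13, 29] -> [4, 13, 26, 29]
Merge: [35, 37, 38, 40] + [4, 13, 26, 29] -> [4, 13, 26, 29, 35, 37, 38, 40]

Final sorted array: [4, 13, 26, 29, 35, 37, 38, 40]

The merge sort proceeds by recursively splitting the array and merging sorted halves.
After all merges, the sorted array is [4, 13, 26, 29, 35, 37, 38, 40].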